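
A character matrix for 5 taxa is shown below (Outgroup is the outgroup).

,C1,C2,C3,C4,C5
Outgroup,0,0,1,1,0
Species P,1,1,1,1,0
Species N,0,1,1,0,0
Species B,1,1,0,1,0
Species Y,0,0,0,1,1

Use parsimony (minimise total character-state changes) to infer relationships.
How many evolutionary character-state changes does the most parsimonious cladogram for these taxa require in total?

6

Character polarity is set by the outgroup: the derived state is whichever differs from the outgroup's state, so for C3, C4 the derived state is '0', and for the remaining characters it is '1'.
Only Species B and Species P show the derived state '1' for C1, supporting them as a clade.
C2: derived state '1' in Species B, Species N, and Species P only — synapomorphy for {Species B, Species N, Species P}.
C3 groups Species B and Species Y, which is incompatible with the clades supported by the remaining characters; treating it as convergent (homoplasy) costs fewer steps than any alternative tree.
C4 (derived state '0') is unique to Species N (autapomorphy; uninformative for grouping).
C5: derived state '1' in Species Y only — an autapomorphy, so it tells us nothing about relationships among taxa.
Most parsimonious ingroup topology: (((Species P,Species B),Species N),Species Y).
Changes per character on this tree: C1: 1; C2: 1; C3: 2; C4: 1; C5: 1.
Total = 6.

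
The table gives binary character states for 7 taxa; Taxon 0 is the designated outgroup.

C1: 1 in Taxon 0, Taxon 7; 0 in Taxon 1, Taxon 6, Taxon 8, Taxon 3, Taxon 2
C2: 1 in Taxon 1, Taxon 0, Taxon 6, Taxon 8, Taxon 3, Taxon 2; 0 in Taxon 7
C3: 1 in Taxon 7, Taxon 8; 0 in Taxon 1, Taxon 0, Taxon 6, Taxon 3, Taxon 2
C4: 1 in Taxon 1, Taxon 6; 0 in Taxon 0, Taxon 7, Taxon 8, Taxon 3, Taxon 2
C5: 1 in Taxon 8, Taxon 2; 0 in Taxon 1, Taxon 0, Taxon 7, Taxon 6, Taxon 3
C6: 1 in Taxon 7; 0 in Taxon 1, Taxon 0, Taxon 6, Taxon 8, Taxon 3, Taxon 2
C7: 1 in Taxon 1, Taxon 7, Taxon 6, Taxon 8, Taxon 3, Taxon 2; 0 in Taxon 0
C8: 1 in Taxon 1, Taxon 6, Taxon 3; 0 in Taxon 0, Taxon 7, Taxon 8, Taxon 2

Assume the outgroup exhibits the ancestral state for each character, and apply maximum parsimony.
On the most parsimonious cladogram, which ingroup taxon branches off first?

Taxon 7

Character polarity is set by the outgroup: the derived state is whichever differs from the outgroup's state, so for C1, C2 the derived state is '0', and for the remaining characters it is '1'.
C1: derived state '0' in Taxon 1, Taxon 2, Taxon 3, Taxon 6, and Taxon 8 only — synapomorphy for {Taxon 1, Taxon 2, Taxon 3, Taxon 6, Taxon 8}.
C2 (derived state '0') is unique to Taxon 7 (autapomorphy; uninformative for grouping).
C3 (state '1') occurs in Taxon 7 and Taxon 8 but conflicts with the nesting implied by the other characters — most parsimoniously interpreted as homoplasy.
C4 (derived state '1') is shared by Taxon 1 and Taxon 6 — a synapomorphy uniting that clade.
C5: derived state '1' in Taxon 2 and Taxon 8 only — synapomorphy for {Taxon 2, Taxon 8}.
C6: derived state '1' in Taxon 7 only — an autapomorphy, so it tells us nothing about relationships among taxa.
C7 (derived state '1') is shared by all ingroup taxa — unites the whole ingroup.
C8 (derived state '1') is shared by Taxon 1, Taxon 3, and Taxon 6 — a synapomorphy uniting that clade.
Most parsimonious ingroup topology: (((Taxon 8,Taxon 2),((Taxon 6,Taxon 1),Taxon 3)),Taxon 7).
Taxon 7 is sister to the clade containing all other ingroup taxa, so it is the earliest-diverging (most basal) ingroup lineage.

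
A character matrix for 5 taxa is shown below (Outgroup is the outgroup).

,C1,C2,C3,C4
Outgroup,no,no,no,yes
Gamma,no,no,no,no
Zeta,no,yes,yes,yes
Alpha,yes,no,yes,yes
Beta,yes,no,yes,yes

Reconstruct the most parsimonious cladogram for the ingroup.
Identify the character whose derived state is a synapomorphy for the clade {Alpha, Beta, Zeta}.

Character polarity is set by the outgroup: the derived state is whichever differs from the outgroup's state, so for C4 the derived state is 'no', and for the remaining characters it is 'yes'.
C1 (derived state 'yes') is shared by Alpha and Beta — a synapomorphy uniting that clade.
C2 (derived state 'yes') is unique to Zeta (autapomorphy; uninformative for grouping).
Only Alpha, Beta, and Zeta show the derived state 'yes' for C3, supporting them as a clade.
C4 (derived state 'no') is unique to Gamma (autapomorphy; uninformative for grouping).
Most parsimonious ingroup topology: (Gamma,(Zeta,(Alpha,Beta))).
The clade {Alpha, Beta, Zeta} is supported by C3: its derived state 'yes' occurs in exactly those taxa and in no other taxon (including the outgroup).

C3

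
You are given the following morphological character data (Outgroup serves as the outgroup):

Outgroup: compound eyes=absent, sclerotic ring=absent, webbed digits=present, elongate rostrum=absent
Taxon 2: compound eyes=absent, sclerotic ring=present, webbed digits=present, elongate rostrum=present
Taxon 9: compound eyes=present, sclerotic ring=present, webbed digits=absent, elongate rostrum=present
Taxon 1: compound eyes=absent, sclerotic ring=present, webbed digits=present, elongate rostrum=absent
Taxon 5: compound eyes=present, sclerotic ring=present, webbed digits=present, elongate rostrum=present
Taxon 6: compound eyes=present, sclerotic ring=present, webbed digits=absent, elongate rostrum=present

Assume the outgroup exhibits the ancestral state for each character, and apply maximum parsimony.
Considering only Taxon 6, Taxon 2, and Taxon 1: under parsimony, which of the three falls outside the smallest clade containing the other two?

Taxon 1

Character polarity is set by the outgroup: the derived state is whichever differs from the outgroup's state, so for webbed digits the derived state is 'absent', and for the remaining characters it is 'present'.
Only Taxon 5, Taxon 6, and Taxon 9 show the derived state 'present' for compound eyes, supporting them as a clade.
All ingroup taxa share the derived state 'present' for sclerotic ring; it defines the ingroup but does not resolve relationships within it.
Only Taxon 6 and Taxon 9 show the derived state 'absent' for webbed digits, supporting them as a clade.
elongate rostrum: derived state 'present' in Taxon 2, Taxon 5, Taxon 6, and Taxon 9 only — synapomorphy for {Taxon 2, Taxon 5, Taxon 6, Taxon 9}.
Most parsimonious ingroup topology: ((Taxon 2,((Taxon 9,Taxon 6),Taxon 5)),Taxon 1).
Taxon 2 and Taxon 6 share a more recent common ancestor with each other than either does with Taxon 1, so Taxon 1 is the least closely related of the three.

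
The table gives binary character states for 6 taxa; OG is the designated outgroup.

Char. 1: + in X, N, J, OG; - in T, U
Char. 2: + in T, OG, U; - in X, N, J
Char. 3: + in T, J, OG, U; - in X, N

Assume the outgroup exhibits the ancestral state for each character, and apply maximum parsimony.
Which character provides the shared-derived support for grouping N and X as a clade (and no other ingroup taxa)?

The outgroup has state '+' for every character, so '-' is the derived state throughout.
Char. 1: derived state '-' in T and U only — synapomorphy for {T, U}.
Char. 2: derived state '-' in J, N, and X only — synapomorphy for {J, N, X}.
Char. 3 (derived state '-') is shared by N and X — a synapomorphy uniting that clade.
Most parsimonious ingroup topology: ((T,U),((X,N),J)).
The clade {N, X} is supported by Char. 3: its derived state '-' occurs in exactly those taxa and in no other taxon (including the outgroup).

Char. 3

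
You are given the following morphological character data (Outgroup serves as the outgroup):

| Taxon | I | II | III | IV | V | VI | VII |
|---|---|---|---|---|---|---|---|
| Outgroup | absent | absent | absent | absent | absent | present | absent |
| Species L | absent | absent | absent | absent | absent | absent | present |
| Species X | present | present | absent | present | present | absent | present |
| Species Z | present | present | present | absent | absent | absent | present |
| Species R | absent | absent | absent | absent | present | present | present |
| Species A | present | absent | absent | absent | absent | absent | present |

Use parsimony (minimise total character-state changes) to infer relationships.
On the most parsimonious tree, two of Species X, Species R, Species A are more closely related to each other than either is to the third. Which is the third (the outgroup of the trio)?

Character polarity is set by the outgroup: the derived state is whichever differs from the outgroup's state, so for VI the derived state is 'absent', and for the remaining characters it is 'present'.
I (derived state 'present') is shared by Species A, Species X, and Species Z — a synapomorphy uniting that clade.
Only Species X and Species Z show the derived state 'present' for II, supporting them as a clade.
III (derived state 'present') is unique to Species Z (autapomorphy; uninformative for grouping).
IV: derived state 'present' in Species X only — an autapomorphy, so it tells us nothing about relationships among taxa.
V groups Species R and Species X, which is incompatible with the clades supported by the remaining characters; treating it as convergent (homoplasy) costs fewer steps than any alternative tree.
VI: derived state 'absent' in Species A, Species L, Species X, and Species Z only — synapomorphy for {Species A, Species L, Species X, Species Z}.
VII (derived state 'present') is shared by all ingroup taxa — unites the whole ingroup.
Most parsimonious ingroup topology: ((Species L,((Species X,Species Z),Species A)),Species R).
Species A and Species X share a more recent common ancestor with each other than either does with Species R, so Species R is the least closely related of the three.

Species R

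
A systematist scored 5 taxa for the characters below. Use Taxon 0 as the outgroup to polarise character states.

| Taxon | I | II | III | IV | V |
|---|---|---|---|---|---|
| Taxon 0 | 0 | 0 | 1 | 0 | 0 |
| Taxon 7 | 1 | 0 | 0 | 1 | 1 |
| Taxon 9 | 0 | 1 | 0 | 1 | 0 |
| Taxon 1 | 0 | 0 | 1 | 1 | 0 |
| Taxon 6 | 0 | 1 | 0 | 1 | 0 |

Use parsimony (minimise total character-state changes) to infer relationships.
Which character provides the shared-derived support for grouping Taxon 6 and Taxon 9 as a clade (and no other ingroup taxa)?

II

Character polarity is set by the outgroup: the derived state is whichever differs from the outgroup's state, so for III the derived state is '0', and for the remaining characters it is '1'.
I (derived state '1') is unique to Taxon 7 (autapomorphy; uninformative for grouping).
Only Taxon 6 and Taxon 9 show the derived state '1' for II, supporting them as a clade.
III: derived state '0' in Taxon 6, Taxon 7, and Taxon 9 only — synapomorphy for {Taxon 6, Taxon 7, Taxon 9}.
IV (derived state '1') is shared by all ingroup taxa — unites the whole ingroup.
V (derived state '1') is unique to Taxon 7 (autapomorphy; uninformative for grouping).
Most parsimonious ingroup topology: ((Taxon 7,(Taxon 9,Taxon 6)),Taxon 1).
The clade {Taxon 6, Taxon 9} is supported by II: its derived state '1' occurs in exactly those taxa and in no other taxon (including the outgroup).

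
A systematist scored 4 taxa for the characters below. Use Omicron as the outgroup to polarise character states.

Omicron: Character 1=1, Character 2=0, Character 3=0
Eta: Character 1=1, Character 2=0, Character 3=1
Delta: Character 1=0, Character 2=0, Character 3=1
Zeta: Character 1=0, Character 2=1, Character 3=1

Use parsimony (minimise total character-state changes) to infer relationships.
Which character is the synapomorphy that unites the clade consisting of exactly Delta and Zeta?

Character polarity is set by the outgroup: the derived state is whichever differs from the outgroup's state, so for Character 1 the derived state is '0', and for the remaining characters it is '1'.
Only Delta and Zeta show the derived state '0' for Character 1, supporting them as a clade.
Character 2 (derived state '1') is unique to Zeta (autapomorphy; uninformative for grouping).
All ingroup taxa share the derived state '1' for Character 3; it defines the ingroup but does not resolve relationships within it.
Most parsimonious ingroup topology: (Eta,(Delta,Zeta)).
The clade {Delta, Zeta} is supported by Character 1: its derived state '0' occurs in exactly those taxa and in no other taxon (including the outgroup).

Character 1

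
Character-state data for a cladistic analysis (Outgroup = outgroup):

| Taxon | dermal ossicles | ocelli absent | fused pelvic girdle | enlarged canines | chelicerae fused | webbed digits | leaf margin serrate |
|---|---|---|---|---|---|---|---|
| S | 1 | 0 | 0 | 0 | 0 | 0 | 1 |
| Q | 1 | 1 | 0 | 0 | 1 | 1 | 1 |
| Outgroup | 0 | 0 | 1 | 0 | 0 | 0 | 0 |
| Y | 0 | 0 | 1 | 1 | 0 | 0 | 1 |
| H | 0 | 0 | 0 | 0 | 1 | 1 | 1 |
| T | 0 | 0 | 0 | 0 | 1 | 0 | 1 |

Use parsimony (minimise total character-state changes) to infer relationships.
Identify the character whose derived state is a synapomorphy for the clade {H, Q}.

Character polarity is set by the outgroup: the derived state is whichever differs from the outgroup's state, so for fused pelvic girdle the derived state is '0', and for the remaining characters it is '1'.
dermal ossicles (state '1') occurs in Q and S but conflicts with the nesting implied by the other characters — most parsimoniously interpreted as homoplasy.
ocelli absent: derived state '1' in Q only — an autapomorphy, so it tells us nothing about relationships among taxa.
Only H, Q, S, and T show the derived state '0' for fused pelvic girdle, supporting them as a clade.
enlarged canines: derived state '1' in Y only — an autapomorphy, so it tells us nothing about relationships among taxa.
chelicerae fused: derived state '1' in H, Q, and T only — synapomorphy for {H, Q, T}.
Only H and Q show the derived state '1' for webbed digits, supporting them as a clade.
All ingroup taxa share the derived state '1' for leaf margin serrate; it defines the ingroup but does not resolve relationships within it.
Most parsimonious ingroup topology: (((T,(Q,H)),S),Y).
The clade {H, Q} is supported by webbed digits: its derived state '1' occurs in exactly those taxa and in no other taxon (including the outgroup).

webbed digits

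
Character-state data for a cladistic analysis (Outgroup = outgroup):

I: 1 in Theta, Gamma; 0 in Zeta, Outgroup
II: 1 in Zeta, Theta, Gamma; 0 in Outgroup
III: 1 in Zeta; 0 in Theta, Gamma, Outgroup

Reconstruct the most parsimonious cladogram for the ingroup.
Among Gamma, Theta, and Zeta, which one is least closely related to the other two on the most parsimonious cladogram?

Zeta

The outgroup has state '0' for every character, so '1' is the derived state throughout.
I: derived state '1' in Gamma and Theta only — synapomorphy for {Gamma, Theta}.
All ingroup taxa share the derived state '1' for II; it defines the ingroup but does not resolve relationships within it.
III: derived state '1' in Zeta only — an autapomorphy, so it tells us nothing about relationships among taxa.
Most parsimonious ingroup topology: (Zeta,(Gamma,Theta)).
Gamma and Theta share a more recent common ancestor with each other than either does with Zeta, so Zeta is the least closely related of the three.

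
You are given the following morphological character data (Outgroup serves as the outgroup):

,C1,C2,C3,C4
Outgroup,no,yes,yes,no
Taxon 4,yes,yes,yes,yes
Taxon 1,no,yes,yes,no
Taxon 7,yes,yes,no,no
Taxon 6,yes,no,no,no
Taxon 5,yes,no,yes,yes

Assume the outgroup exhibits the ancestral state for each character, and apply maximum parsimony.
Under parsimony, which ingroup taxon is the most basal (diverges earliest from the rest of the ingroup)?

Taxon 1

Character polarity is set by the outgroup: the derived state is whichever differs from the outgroup's state, so for C2, C3 the derived state is 'no', and for the remaining characters it is 'yes'.
Only Taxon 4, Taxon 5, Taxon 6, and Taxon 7 show the derived state 'yes' for C1, supporting them as a clade.
C2 groups Taxon 5 and Taxon 6, which is incompatible with the clades supported by the remaining characters; treating it as convergent (homoplasy) costs fewer steps than any alternative tree.
C3: derived state 'no' in Taxon 6 and Taxon 7 only — synapomorphy for {Taxon 6, Taxon 7}.
C4: derived state 'yes' in Taxon 4 and Taxon 5 only — synapomorphy for {Taxon 4, Taxon 5}.
Most parsimonious ingroup topology: (((Taxon 4,Taxon 5),(Taxon 7,Taxon 6)),Taxon 1).
Taxon 1 is sister to the clade containing all other ingroup taxa, so it is the earliest-diverging (most basal) ingroup lineage.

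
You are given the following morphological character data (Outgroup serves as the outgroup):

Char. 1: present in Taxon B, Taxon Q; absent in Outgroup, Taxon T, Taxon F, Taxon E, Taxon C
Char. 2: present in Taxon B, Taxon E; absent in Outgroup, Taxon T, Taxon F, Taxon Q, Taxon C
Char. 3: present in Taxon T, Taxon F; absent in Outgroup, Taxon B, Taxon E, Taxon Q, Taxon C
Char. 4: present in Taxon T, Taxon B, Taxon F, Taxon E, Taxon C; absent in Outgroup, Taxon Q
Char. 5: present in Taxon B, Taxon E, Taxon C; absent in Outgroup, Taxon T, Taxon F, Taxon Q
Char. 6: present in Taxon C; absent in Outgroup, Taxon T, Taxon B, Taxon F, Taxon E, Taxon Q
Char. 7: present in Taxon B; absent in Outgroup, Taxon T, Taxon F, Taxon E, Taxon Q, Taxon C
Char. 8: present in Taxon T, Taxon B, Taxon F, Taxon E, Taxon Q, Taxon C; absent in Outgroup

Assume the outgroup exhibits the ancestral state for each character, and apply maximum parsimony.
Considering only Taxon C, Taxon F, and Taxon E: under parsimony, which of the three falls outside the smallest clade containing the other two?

Taxon F

The outgroup has state 'absent' for every character, so 'present' is the derived state throughout.
Char. 1 (state 'present') occurs in Taxon B and Taxon Q but conflicts with the nesting implied by the other characters — most parsimoniously interpreted as homoplasy.
Only Taxon B and Taxon E show the derived state 'present' for Char. 2, supporting them as a clade.
Char. 3: derived state 'present' in Taxon F and Taxon T only — synapomorphy for {Taxon F, Taxon T}.
Char. 4: derived state 'present' in Taxon B, Taxon C, Taxon E, Taxon F, and Taxon T only — synapomorphy for {Taxon B, Taxon C, Taxon E, Taxon F, Taxon T}.
Only Taxon B, Taxon C, and Taxon E show the derived state 'present' for Char. 5, supporting them as a clade.
Char. 6 (derived state 'present') is unique to Taxon C (autapomorphy; uninformative for grouping).
Char. 7: derived state 'present' in Taxon B only — an autapomorphy, so it tells us nothing about relationships among taxa.
All ingroup taxa share the derived state 'present' for Char. 8; it defines the ingroup but does not resolve relationships within it.
Most parsimonious ingroup topology: (((Taxon T,Taxon F),((Taxon B,Taxon E),Taxon C)),Taxon Q).
Taxon E and Taxon C share a more recent common ancestor with each other than either does with Taxon F, so Taxon F is the least closely related of the three.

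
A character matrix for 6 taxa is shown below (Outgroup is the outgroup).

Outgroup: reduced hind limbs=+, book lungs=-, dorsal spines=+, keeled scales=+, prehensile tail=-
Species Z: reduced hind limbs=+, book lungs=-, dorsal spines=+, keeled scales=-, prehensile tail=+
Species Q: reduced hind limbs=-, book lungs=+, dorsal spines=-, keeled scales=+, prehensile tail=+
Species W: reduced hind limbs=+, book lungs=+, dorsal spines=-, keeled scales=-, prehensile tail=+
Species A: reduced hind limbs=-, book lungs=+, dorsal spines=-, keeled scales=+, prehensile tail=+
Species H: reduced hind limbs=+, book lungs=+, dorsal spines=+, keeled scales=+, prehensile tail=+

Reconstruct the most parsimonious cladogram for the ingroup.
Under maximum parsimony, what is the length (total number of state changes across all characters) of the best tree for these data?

Character polarity is set by the outgroup: the derived state is whichever differs from the outgroup's state, so for reduced hind limbs, dorsal spines, keeled scales the derived state is '-', and for the remaining characters it is '+'.
reduced hind limbs: derived state '-' in Species A and Species Q only — synapomorphy for {Species A, Species Q}.
book lungs (derived state '+') is shared by Species A, Species H, Species Q, and Species W — a synapomorphy uniting that clade.
dorsal spines: derived state '-' in Species A, Species Q, and Species W only — synapomorphy for {Species A, Species Q, Species W}.
keeled scales (state '-') occurs in Species W and Species Z but conflicts with the nesting implied by the other characters — most parsimoniously interpreted as homoplasy.
All ingroup taxa share the derived state '+' for prehensile tail; it defines the ingroup but does not resolve relationships within it.
Most parsimonious ingroup topology: (Species Z,(((Species Q,Species A),Species W),Species H)).
Changes per character on this tree: reduced hind limbs: 1; book lungs: 1; dorsal spines: 1; keeled scales: 2; prehensile tail: 1.
Total = 6.

6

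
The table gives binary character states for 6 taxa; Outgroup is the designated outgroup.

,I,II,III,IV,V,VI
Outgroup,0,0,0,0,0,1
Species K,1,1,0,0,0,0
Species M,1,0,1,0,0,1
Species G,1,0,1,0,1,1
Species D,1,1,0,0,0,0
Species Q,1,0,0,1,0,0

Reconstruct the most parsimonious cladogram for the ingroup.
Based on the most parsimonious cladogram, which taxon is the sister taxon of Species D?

Species K

Character polarity is set by the outgroup: the derived state is whichever differs from the outgroup's state, so for VI the derived state is '0', and for the remaining characters it is '1'.
I (derived state '1') is shared by all ingroup taxa — unites the whole ingroup.
II: derived state '1' in Species D and Species K only — synapomorphy for {Species D, Species K}.
III: derived state '1' in Species G and Species M only — synapomorphy for {Species G, Species M}.
IV (derived state '1') is unique to Species Q (autapomorphy; uninformative for grouping).
V: derived state '1' in Species G only — an autapomorphy, so it tells us nothing about relationships among taxa.
VI (derived state '0') is shared by Species D, Species K, and Species Q — a synapomorphy uniting that clade.
Most parsimonious ingroup topology: (((Species K,Species D),Species Q),(Species M,Species G)).
Species D and Species K form a cherry on this tree, so they are sister taxa.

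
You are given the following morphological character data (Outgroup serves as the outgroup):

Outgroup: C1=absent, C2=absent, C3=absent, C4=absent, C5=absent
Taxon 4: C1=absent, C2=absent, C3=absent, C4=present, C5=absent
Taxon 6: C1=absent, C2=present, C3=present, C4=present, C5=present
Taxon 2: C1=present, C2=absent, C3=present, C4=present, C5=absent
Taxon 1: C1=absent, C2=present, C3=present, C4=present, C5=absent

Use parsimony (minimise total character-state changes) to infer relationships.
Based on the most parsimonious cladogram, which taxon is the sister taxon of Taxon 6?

Taxon 1

The outgroup has state 'absent' for every character, so 'present' is the derived state throughout.
C1 (derived state 'present') is unique to Taxon 2 (autapomorphy; uninformative for grouping).
C2 (derived state 'present') is shared by Taxon 1 and Taxon 6 — a synapomorphy uniting that clade.
C3: derived state 'present' in Taxon 1, Taxon 2, and Taxon 6 only — synapomorphy for {Taxon 1, Taxon 2, Taxon 6}.
All ingroup taxa share the derived state 'present' for C4; it defines the ingroup but does not resolve relationships within it.
C5 (derived state 'present') is unique to Taxon 6 (autapomorphy; uninformative for grouping).
Most parsimonious ingroup topology: (Taxon 4,((Taxon 6,Taxon 1),Taxon 2)).
Taxon 6 and Taxon 1 form a cherry on this tree, so they are sister taxa.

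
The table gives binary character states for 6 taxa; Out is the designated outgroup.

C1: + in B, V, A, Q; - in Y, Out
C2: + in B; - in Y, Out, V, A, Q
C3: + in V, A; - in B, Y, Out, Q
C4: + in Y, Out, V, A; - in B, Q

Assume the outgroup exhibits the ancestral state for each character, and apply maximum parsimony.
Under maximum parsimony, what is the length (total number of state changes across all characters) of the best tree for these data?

Character polarity is set by the outgroup: the derived state is whichever differs from the outgroup's state, so for C4 the derived state is '-', and for the remaining characters it is '+'.
C1: derived state '+' in A, B, Q, and V only — synapomorphy for {A, B, Q, V}.
C2: derived state '+' in B only — an autapomorphy, so it tells us nothing about relationships among taxa.
C3: derived state '+' in A and V only — synapomorphy for {A, V}.
C4: derived state '-' in B and Q only — synapomorphy for {B, Q}.
Most parsimonious ingroup topology: (((V,A),(B,Q)),Y).
Changes per character on this tree: C1: 1; C2: 1; C3: 1; C4: 1.
Total = 4.

4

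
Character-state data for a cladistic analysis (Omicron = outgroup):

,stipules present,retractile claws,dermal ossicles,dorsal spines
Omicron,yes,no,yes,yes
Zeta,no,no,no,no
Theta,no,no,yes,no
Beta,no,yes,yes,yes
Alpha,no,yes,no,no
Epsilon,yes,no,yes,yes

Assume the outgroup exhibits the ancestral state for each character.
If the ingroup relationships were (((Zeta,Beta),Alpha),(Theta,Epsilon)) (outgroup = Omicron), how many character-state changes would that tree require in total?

9

Map each character onto (((Zeta,Beta),Alpha),(Theta,Epsilon)) (rooted by Omicron) and count the minimum state changes it requires (Fitch parsimony):
stipules present: 2; retractile claws: 2; dermal ossicles: 2; dorsal spines: 3.
Total tree length = 9.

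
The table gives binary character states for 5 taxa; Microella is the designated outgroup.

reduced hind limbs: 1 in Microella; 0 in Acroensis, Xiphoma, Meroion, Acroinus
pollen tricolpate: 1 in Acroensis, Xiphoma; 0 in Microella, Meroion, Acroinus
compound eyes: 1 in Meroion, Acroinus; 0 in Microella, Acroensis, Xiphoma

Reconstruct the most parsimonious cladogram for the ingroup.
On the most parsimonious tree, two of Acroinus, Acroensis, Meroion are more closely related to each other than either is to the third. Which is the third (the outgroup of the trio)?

Character polarity is set by the outgroup: the derived state is whichever differs from the outgroup's state, so for reduced hind limbs the derived state is '0', and for the remaining characters it is '1'.
All ingroup taxa share the derived state '0' for reduced hind limbs; it defines the ingroup but does not resolve relationships within it.
pollen tricolpate (derived state '1') is shared by Acroensis and Xiphoma — a synapomorphy uniting that clade.
compound eyes: derived state '1' in Acroinus and Meroion only — synapomorphy for {Acroinus, Meroion}.
Most parsimonious ingroup topology: ((Acroensis,Xiphoma),(Meroion,Acroinus)).
Meroion and Acroinus share a more recent common ancestor with each other than either does with Acroensis, so Acroensis is the least closely related of the three.

Acroensis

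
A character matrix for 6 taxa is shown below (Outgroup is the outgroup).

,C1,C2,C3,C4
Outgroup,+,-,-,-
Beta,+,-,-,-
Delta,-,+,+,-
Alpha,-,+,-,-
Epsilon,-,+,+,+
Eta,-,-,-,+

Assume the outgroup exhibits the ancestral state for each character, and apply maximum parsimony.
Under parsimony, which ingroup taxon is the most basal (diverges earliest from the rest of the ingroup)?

Character polarity is set by the outgroup: the derived state is whichever differs from the outgroup's state, so for C1 the derived state is '-', and for the remaining characters it is '+'.
Only Alpha, Delta, Epsilon, and Eta show the derived state '-' for C1, supporting them as a clade.
C2 (derived state '+') is shared by Alpha, Delta, and Epsilon — a synapomorphy uniting that clade.
C3 (derived state '+') is shared by Delta and Epsilon — a synapomorphy uniting that clade.
C4 (state '+') occurs in Epsilon and Eta but conflicts with the nesting implied by the other characters — most parsimoniously interpreted as homoplasy.
Most parsimonious ingroup topology: (Beta,(((Delta,Epsilon),Alpha),Eta)).
Beta is sister to the clade containing all other ingroup taxa, so it is the earliest-diverging (most basal) ingroup lineage.

Beta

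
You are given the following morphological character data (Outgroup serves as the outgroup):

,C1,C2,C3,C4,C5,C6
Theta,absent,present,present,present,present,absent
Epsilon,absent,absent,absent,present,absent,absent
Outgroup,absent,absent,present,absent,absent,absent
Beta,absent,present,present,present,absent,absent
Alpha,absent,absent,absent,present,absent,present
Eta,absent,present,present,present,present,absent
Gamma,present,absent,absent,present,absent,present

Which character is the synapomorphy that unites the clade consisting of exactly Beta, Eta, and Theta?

Character polarity is set by the outgroup: the derived state is whichever differs from the outgroup's state, so for C3 the derived state is 'absent', and for the remaining characters it is 'present'.
C1: derived state 'present' in Gamma only — an autapomorphy, so it tells us nothing about relationships among taxa.
C2: derived state 'present' in Beta, Eta, and Theta only — synapomorphy for {Beta, Eta, Theta}.
C3 (derived state 'absent') is shared by Alpha, Epsilon, and Gamma — a synapomorphy uniting that clade.
C4 (derived state 'present') is shared by all ingroup taxa — unites the whole ingroup.
C5: derived state 'present' in Eta and Theta only — synapomorphy for {Eta, Theta}.
C6: derived state 'present' in Alpha and Gamma only — synapomorphy for {Alpha, Gamma}.
Most parsimonious ingroup topology: ((Beta,(Theta,Eta)),(Epsilon,(Alpha,Gamma))).
The clade {Beta, Eta, Theta} is supported by C2: its derived state 'present' occurs in exactly those taxa and in no other taxon (including the outgroup).

C2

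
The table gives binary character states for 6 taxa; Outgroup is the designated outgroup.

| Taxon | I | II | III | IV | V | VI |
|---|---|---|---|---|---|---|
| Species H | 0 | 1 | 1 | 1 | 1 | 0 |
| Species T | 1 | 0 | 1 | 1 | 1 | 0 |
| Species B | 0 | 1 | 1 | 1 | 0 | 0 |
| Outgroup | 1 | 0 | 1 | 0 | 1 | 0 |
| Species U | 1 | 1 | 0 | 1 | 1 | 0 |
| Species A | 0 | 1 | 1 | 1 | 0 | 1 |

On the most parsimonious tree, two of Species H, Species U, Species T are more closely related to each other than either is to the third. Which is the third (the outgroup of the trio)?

Species T

Character polarity is set by the outgroup: the derived state is whichever differs from the outgroup's state, so for I, III, V the derived state is '0', and for the remaining characters it is '1'.
I (derived state '0') is shared by Species A, Species B, and Species H — a synapomorphy uniting that clade.
II: derived state '1' in Species A, Species B, Species H, and Species U only — synapomorphy for {Species A, Species B, Species H, Species U}.
III (derived state '0') is unique to Species U (autapomorphy; uninformative for grouping).
IV (derived state '1') is shared by all ingroup taxa — unites the whole ingroup.
Only Species A and Species B show the derived state '0' for V, supporting them as a clade.
VI (derived state '1') is unique to Species A (autapomorphy; uninformative for grouping).
Most parsimonious ingroup topology: (Species T,(((Species B,Species A),Species H),Species U)).
Species H and Species U share a more recent common ancestor with each other than either does with Species T, so Species T is the least closely related of the three.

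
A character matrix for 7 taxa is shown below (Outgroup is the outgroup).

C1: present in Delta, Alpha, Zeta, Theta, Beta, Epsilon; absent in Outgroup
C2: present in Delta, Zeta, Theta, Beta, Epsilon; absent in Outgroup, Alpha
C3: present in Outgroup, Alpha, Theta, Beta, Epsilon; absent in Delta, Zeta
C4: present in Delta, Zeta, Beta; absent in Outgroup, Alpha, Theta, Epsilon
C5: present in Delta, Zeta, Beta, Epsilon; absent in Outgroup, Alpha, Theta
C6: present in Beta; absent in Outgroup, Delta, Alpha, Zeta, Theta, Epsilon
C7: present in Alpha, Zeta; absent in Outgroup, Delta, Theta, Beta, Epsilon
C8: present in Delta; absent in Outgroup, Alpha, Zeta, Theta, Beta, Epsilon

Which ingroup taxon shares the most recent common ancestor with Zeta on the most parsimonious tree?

Character polarity is set by the outgroup: the derived state is whichever differs from the outgroup's state, so for C3 the derived state is 'absent', and for the remaining characters it is 'present'.
C1 (derived state 'present') is shared by all ingroup taxa — unites the whole ingroup.
C2 (derived state 'present') is shared by Beta, Delta, Epsilon, Theta, and Zeta — a synapomorphy uniting that clade.
C3 (derived state 'absent') is shared by Delta and Zeta — a synapomorphy uniting that clade.
C4: derived state 'present' in Beta, Delta, and Zeta only — synapomorphy for {Beta, Delta, Zeta}.
C5 (derived state 'present') is shared by Beta, Delta, Epsilon, and Zeta — a synapomorphy uniting that clade.
C6: derived state 'present' in Beta only — an autapomorphy, so it tells us nothing about relationships among taxa.
C7 (state 'present') occurs in Alpha and Zeta but conflicts with the nesting implied by the other characters — most parsimoniously interpreted as homoplasy.
C8 (derived state 'present') is unique to Delta (autapomorphy; uninformative for grouping).
Most parsimonious ingroup topology: (((((Delta,Zeta),Beta),Epsilon),Theta),Alpha).
Zeta and Delta form a cherry on this tree, so they are sister taxa.

Delta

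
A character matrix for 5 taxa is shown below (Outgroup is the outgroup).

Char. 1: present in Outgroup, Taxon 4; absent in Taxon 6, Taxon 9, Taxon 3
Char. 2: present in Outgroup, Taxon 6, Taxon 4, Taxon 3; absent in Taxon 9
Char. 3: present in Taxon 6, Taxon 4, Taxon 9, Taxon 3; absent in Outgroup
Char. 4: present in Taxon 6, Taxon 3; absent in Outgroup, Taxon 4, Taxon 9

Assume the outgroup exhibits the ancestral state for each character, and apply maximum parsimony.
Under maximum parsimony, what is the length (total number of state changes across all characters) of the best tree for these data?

Character polarity is set by the outgroup: the derived state is whichever differs from the outgroup's state, so for Char. 1, Char. 2 the derived state is 'absent', and for the remaining characters it is 'present'.
Char. 1: derived state 'absent' in Taxon 3, Taxon 6, and Taxon 9 only — synapomorphy for {Taxon 3, Taxon 6, Taxon 9}.
Char. 2 (derived state 'absent') is unique to Taxon 9 (autapomorphy; uninformative for grouping).
All ingroup taxa share the derived state 'present' for Char. 3; it defines the ingroup but does not resolve relationships within it.
Only Taxon 3 and Taxon 6 show the derived state 'present' for Char. 4, supporting them as a clade.
Most parsimonious ingroup topology: (((Taxon 6,Taxon 3),Taxon 9),Taxon 4).
Changes per character on this tree: Char. 1: 1; Char. 2: 1; Char. 3: 1; Char. 4: 1.
Total = 4.

4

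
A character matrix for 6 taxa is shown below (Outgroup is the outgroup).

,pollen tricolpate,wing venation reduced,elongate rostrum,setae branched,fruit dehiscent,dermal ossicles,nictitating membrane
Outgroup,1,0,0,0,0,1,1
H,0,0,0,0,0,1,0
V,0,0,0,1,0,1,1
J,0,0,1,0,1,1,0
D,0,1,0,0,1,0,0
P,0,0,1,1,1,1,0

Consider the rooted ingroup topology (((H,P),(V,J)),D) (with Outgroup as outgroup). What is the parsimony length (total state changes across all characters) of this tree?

12

Map each character onto (((H,P),(V,J)),D) (rooted by Outgroup) and count the minimum state changes it requires (Fitch parsimony):
pollen tricolpate: 1; wing venation reduced: 1; elongate rostrum: 2; setae branched: 2; fruit dehiscent: 3; dermal ossicles: 1; nictitating membrane: 2.
Total tree length = 12.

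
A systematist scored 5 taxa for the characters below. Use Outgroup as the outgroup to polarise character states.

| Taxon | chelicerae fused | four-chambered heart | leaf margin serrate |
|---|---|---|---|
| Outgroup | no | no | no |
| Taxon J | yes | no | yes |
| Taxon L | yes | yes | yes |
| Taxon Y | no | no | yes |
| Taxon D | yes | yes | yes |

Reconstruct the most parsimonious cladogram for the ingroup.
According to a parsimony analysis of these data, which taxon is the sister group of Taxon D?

The outgroup has state 'no' for every character, so 'yes' is the derived state throughout.
chelicerae fused: derived state 'yes' in Taxon D, Taxon J, and Taxon L only — synapomorphy for {Taxon D, Taxon J, Taxon L}.
four-chambered heart (derived state 'yes') is shared by Taxon D and Taxon L — a synapomorphy uniting that clade.
All ingroup taxa share the derived state 'yes' for leaf margin serrate; it defines the ingroup but does not resolve relationships within it.
Most parsimonious ingroup topology: ((Taxon J,(Taxon L,Taxon D)),Taxon Y).
Taxon D and Taxon L form a cherry on this tree, so they are sister taxa.

Taxon L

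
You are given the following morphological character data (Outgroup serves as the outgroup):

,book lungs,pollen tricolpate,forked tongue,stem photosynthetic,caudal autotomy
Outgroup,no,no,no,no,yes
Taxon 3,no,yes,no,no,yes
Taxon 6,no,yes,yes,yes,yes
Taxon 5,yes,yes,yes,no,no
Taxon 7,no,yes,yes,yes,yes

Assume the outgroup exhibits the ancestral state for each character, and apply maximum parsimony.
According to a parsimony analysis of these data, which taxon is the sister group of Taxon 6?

Taxon 7

Character polarity is set by the outgroup: the derived state is whichever differs from the outgroup's state, so for caudal autotomy the derived state is 'no', and for the remaining characters it is 'yes'.
book lungs: derived state 'yes' in Taxon 5 only — an autapomorphy, so it tells us nothing about relationships among taxa.
pollen tricolpate (derived state 'yes') is shared by all ingroup taxa — unites the whole ingroup.
forked tongue: derived state 'yes' in Taxon 5, Taxon 6, and Taxon 7 only — synapomorphy for {Taxon 5, Taxon 6, Taxon 7}.
stem photosynthetic (derived state 'yes') is shared by Taxon 6 and Taxon 7 — a synapomorphy uniting that clade.
caudal autotomy: derived state 'no' in Taxon 5 only — an autapomorphy, so it tells us nothing about relationships among taxa.
Most parsimonious ingroup topology: (Taxon 3,((Taxon 6,Taxon 7),Taxon 5)).
Taxon 6 and Taxon 7 form a cherry on this tree, so they are sister taxa.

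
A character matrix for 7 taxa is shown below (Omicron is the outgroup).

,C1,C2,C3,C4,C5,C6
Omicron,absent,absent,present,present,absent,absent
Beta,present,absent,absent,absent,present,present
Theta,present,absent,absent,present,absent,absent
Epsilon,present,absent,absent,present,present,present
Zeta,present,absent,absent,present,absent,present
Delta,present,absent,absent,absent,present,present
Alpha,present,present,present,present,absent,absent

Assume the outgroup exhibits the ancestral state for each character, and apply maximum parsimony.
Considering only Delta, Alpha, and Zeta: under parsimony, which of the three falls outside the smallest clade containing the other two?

Alpha

Character polarity is set by the outgroup: the derived state is whichever differs from the outgroup's state, so for C3, C4 the derived state is 'absent', and for the remaining characters it is 'present'.
C1 (derived state 'present') is shared by all ingroup taxa — unites the whole ingroup.
C2: derived state 'present' in Alpha only — an autapomorphy, so it tells us nothing about relationships among taxa.
C3: derived state 'absent' in Beta, Delta, Epsilon, Theta, and Zeta only — synapomorphy for {Beta, Delta, Epsilon, Theta, Zeta}.
C4 (derived state 'absent') is shared by Beta and Delta — a synapomorphy uniting that clade.
C5: derived state 'present' in Beta, Delta, and Epsilon only — synapomorphy for {Beta, Delta, Epsilon}.
Only Beta, Delta, Epsilon, and Zeta show the derived state 'present' for C6, supporting them as a clade.
Most parsimonious ingroup topology: (((((Beta,Delta),Epsilon),Zeta),Theta),Alpha).
Delta and Zeta share a more recent common ancestor with each other than either does with Alpha, so Alpha is the least closely related of the three.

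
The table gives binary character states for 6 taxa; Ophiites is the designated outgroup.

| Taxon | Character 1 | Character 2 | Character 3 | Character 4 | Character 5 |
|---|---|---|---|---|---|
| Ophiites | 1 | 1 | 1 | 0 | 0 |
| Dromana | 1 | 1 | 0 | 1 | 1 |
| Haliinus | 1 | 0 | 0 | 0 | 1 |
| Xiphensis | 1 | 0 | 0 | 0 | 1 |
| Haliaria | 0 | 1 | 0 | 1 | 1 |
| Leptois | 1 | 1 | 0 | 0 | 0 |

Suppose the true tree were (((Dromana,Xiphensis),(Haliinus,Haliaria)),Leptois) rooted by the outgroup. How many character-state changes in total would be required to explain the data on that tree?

Map each character onto (((Dromana,Xiphensis),(Haliinus,Haliaria)),Leptois) (rooted by Ophiites) and count the minimum state changes it requires (Fitch parsimony):
Character 1: 1; Character 2: 2; Character 3: 1; Character 4: 2; Character 5: 1.
Total tree length = 7.

7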